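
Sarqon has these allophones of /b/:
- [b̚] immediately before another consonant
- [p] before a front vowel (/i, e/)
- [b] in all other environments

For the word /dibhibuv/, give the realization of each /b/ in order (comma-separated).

[b̚], [b]

Occurrence 1 (position 3): immediately before another consonant → [b̚].
Occurrence 2 (position 6): no conditioning environment matches → elsewhere allophone [b].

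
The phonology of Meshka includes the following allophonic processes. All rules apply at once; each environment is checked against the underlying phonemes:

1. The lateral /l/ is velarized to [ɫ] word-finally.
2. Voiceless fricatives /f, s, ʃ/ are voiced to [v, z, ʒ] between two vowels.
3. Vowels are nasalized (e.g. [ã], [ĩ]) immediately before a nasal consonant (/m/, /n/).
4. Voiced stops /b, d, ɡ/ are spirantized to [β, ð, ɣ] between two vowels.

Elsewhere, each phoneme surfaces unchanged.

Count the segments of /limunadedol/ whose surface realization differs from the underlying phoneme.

Segments that undergo a rule: /i/ → [ĩ] (rule 3); /u/ → [ũ] (rule 3); /d/ → [ð] (rule 4); /d/ → [ð] (rule 4); /l/ → [ɫ] (rule 1).
All other segments surface unchanged.

5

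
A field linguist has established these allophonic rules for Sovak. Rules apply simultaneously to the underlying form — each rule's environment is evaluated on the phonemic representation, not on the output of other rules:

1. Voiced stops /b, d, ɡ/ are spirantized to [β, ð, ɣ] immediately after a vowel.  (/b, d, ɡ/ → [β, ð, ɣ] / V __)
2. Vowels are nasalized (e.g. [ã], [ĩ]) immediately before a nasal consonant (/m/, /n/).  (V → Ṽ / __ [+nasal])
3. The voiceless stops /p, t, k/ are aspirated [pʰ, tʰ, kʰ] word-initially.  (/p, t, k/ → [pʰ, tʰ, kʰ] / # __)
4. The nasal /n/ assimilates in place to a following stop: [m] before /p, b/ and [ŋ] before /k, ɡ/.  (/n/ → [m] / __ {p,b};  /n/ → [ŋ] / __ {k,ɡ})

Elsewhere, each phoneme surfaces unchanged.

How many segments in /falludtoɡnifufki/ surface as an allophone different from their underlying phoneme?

2

Segments that undergo a rule: /d/ → [ð] (rule 1); /ɡ/ → [ɣ] (rule 1).
All other segments surface unchanged.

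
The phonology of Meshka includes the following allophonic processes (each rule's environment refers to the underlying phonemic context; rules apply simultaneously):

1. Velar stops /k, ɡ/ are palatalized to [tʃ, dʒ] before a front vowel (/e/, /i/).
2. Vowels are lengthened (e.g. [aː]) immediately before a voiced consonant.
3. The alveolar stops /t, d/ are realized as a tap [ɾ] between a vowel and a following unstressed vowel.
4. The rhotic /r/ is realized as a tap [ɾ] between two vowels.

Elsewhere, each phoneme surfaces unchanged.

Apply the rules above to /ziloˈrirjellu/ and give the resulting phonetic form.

[ziːloːˈɾiːrjeːllu]

/z/ stays [z].
/i/ (between /z/ and /l/) occurs before a voiced consonant → [iː] by rule 2.
/l/ (between /i/ and /o/): no rule targets it → [l].
Rule 2 applies to /o/ (between /l/ and /r/: before a voiced consonant) → [oː].
/r/ (between /o/ and /i/) occurs between two vowels → [ɾ] by rule 4.
/i/ (between /r/ and /r/): before a voiced consonant, so rule 2 applies → [iː].
/r/ (between /i/ and /j/) is in the target of rule 4 but the environment (between two vowels) is not met → [r].
/j/ (between /r/ and /e/) is unaffected → [j].
/e/ (between /j/ and /l/): before a voiced consonant, so rule 2 applies → [eː].
/l/ — not in any rule's target class → [l].
/l/ (between /l/ and /u/) is unaffected → [l].
/u/ (word-final) fails the environment for rule 2, so it stays [u].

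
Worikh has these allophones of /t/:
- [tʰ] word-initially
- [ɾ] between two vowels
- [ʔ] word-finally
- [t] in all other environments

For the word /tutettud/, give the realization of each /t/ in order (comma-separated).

[tʰ], [ɾ], [t], [t]

Occurrence 1 (position 1): word-initially → [tʰ].
Occurrence 2 (position 3): between two vowels → [ɾ].
Occurrence 3 (position 5): no conditioning environment matches → elsewhere allophone [t].
Occurrence 4 (position 6): no conditioning environment matches → elsewhere allophone [t].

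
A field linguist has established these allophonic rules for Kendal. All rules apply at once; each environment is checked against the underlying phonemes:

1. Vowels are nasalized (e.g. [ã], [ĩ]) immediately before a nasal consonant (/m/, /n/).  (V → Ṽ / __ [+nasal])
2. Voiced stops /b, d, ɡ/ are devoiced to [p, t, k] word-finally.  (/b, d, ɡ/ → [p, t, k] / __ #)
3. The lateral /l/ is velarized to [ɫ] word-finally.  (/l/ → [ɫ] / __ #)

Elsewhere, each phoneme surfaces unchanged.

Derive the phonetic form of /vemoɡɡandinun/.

/v/ — not in any rule's target class → [v].
/e/ — between /v/ and /m/, before a nasal consonant — surfaces as [ẽ] (rule 1).
/m/ (between /e/ and /o/) is unaffected → [m].
/o/ (between /m/ and /ɡ/) is in the target of rule 1 but the environment (before a nasal consonant) is not met → [o].
/ɡ/ (between /o/ and /ɡ/) is in the target of rule 2 but the environment (word-finally) is not met → [ɡ].
/ɡ/ (between /ɡ/ and /a/) fails the environment for rule 2, so it stays [ɡ].
Rule 1 applies to /a/ (between /ɡ/ and /n/: before a nasal consonant) → [ã].
/n/ (between /a/ and /d/) is unaffected → [n].
/d/ (between /n/ and /i/): rule 2 targets it, but not word-finally → unchanged [d].
Rule 1 applies to /i/ (between /d/ and /n/: before a nasal consonant) → [ĩ].
/n/ (between /i/ and /u/): no rule targets it → [n].
Rule 1 applies to /u/ (between /n/ and /n/: before a nasal consonant) → [ũ].
/n/ — not in any rule's target class → [n].

[vẽmoɡɡãndĩnũn]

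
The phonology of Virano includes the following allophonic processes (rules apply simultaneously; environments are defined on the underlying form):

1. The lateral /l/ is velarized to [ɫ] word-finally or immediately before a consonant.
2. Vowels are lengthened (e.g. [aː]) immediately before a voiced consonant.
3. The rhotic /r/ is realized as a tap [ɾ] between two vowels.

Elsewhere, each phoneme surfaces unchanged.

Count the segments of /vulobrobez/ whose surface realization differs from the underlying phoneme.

4

Segments that undergo a rule: /u/ → [uː] (rule 2); /o/ → [oː] (rule 2); /o/ → [oː] (rule 2); /e/ → [eː] (rule 2).
All other segments surface unchanged.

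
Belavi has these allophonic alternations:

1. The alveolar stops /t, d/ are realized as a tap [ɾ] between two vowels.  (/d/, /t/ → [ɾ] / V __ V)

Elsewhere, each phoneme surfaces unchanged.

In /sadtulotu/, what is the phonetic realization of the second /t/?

[ɾ]

/t/ (between /o/ and /u/): between two vowels, so rule 1 applies → [ɾ].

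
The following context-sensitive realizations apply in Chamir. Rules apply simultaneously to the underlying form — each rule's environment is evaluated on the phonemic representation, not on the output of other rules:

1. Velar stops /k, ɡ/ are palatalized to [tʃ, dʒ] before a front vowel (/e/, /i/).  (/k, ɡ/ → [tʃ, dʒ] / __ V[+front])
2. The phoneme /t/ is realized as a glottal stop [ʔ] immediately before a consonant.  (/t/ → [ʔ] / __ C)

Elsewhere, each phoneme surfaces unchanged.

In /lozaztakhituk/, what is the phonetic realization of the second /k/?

/k/ (word-final): rule 1 targets it, but not before a front vowel → unchanged [k].

[k]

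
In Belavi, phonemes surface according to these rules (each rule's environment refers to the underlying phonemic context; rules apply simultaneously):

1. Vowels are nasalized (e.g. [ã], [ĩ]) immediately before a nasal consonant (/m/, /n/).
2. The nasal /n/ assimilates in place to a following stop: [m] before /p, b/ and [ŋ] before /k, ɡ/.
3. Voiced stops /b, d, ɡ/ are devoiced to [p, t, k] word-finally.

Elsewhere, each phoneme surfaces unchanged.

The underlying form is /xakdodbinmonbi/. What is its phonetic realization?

[xakdodbĩnmõmbi]

/a/ (between /x/ and /k/) is in the target of rule 1 but the environment (before a nasal consonant) is not met → [a].
/d/ (between /k/ and /o/) is in the target of rule 3 but the environment (word-finally) is not met → [d].
/o/ (between /d/ and /d/): rule 1 targets it, but not before a nasal consonant → unchanged [o].
/d/ — between /o/ and /b/; rule 3 does not apply here → [d].
/b/ (between /d/ and /i/) fails the environment for rule 3, so it stays [b].
/i/ (between /b/ and /n/): before a nasal consonant, so rule 1 applies → [ĩ].
/n/ (between /i/ and /m/) is in the target of rule 2 but the environment (before a labial or velar stop) is not met → [n].
/o/ meets the environment for rule 1 (before a nasal consonant) → [õ].
/n/ (between /o/ and /b/) occurs before a labial or velar stop → [m] by rule 2.
/b/ (between /n/ and /i/) fails the environment for rule 3, so it stays [b].
/i/ — word-final; rule 1 does not apply here → [i].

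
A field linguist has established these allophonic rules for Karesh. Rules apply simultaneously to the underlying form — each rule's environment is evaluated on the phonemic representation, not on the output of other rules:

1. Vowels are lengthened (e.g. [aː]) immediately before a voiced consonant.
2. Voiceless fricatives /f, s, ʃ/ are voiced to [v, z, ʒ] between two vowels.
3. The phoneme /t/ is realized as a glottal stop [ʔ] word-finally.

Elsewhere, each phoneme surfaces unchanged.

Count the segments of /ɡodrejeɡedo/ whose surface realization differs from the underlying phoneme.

4

Segments that undergo a rule: /o/ → [oː] (rule 1); /e/ → [eː] (rule 1); /e/ → [eː] (rule 1); /e/ → [eː] (rule 1).
All other segments surface unchanged.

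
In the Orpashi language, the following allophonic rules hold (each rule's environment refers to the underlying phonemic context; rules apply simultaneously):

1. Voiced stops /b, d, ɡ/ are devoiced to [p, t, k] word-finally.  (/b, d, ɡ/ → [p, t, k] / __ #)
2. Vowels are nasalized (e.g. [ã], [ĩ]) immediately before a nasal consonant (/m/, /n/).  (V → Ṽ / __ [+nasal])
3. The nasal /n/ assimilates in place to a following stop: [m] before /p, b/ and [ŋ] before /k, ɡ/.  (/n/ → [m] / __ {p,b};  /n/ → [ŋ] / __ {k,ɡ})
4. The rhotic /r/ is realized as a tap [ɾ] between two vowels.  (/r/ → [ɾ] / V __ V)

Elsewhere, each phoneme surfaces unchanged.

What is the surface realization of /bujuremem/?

/b/ (word-initial) fails the environment for rule 1, so it stays [b].
/u/ (between /b/ and /j/) is in the target of rule 2 but the environment (before a nasal consonant) is not met → [u].
/j/ (between /u/ and /u/): no rule targets it → [j].
/u/ (between /j/ and /r/) is in the target of rule 2 but the environment (before a nasal consonant) is not met → [u].
/r/ — between /u/ and /e/, between two vowels — surfaces as [ɾ] (rule 4).
/e/ (between /r/ and /m/) occurs before a nasal consonant → [ẽ] by rule 2.
/m/ (between /e/ and /e/): no rule targets it → [m].
/e/ — between /m/ and /m/, before a nasal consonant — surfaces as [ẽ] (rule 2).
/m/ (word-final): no rule targets it → [m].

[bujuɾẽmẽm]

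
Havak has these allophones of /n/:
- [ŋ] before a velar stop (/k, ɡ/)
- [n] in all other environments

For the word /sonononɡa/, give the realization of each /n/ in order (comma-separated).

Occurrence 1 (position 3): no conditioning environment matches → elsewhere allophone [n].
Occurrence 2 (position 5): no conditioning environment matches → elsewhere allophone [n].
Occurrence 3 (position 7): before a velar stop → [ŋ].

[n], [n], [ŋ]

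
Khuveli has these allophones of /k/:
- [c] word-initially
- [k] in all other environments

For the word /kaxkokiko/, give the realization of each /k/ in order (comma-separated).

Occurrence 1 (position 1): word-initially → [c].
Occurrence 2 (position 4): no conditioning environment matches → elsewhere allophone [k].
Occurrence 3 (position 6): no conditioning environment matches → elsewhere allophone [k].
Occurrence 4 (position 8): no conditioning environment matches → elsewhere allophone [k].

[c], [k], [k], [k]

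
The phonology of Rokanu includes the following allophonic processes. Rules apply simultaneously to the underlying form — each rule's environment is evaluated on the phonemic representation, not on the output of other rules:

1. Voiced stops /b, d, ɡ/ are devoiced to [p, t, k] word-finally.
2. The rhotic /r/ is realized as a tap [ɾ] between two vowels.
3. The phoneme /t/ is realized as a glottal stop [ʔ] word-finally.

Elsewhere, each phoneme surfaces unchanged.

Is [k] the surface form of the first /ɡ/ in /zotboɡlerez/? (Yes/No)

No

/ɡ/ (between /o/ and /l/) is in the target of rule 1 but the environment (word-finally) is not met → [ɡ].
The actual realization is [ɡ], not [k].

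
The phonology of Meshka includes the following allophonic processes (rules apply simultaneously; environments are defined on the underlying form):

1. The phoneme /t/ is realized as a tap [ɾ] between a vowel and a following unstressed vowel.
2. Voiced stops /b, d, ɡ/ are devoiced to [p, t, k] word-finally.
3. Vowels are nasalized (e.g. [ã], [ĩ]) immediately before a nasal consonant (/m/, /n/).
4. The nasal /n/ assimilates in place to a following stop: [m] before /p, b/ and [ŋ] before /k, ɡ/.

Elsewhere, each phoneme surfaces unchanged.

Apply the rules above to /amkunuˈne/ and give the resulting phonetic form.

[ãmkũnũˈne]

/a/ — word-initial, before a nasal consonant — surfaces as [ã] (rule 3).
/m/ (between /a/ and /k/) is unaffected → [m].
/k/ — not in any rule's target class → [k].
/u/ (between /k/ and /n/): before a nasal consonant, so rule 3 applies → [ũ].
/n/ (between /u/ and /u/): rule 4 targets it, but not before a labial or velar stop → unchanged [n].
Rule 3 applies to /u/ (between /n/ and /n/: before a nasal consonant) → [ũ].
/n/ (between /u/ and /e/) is in the target of rule 4 but the environment (before a labial or velar stop) is not met → [n].
/e/ (word-final) fails the environment for rule 3, so it stays [e].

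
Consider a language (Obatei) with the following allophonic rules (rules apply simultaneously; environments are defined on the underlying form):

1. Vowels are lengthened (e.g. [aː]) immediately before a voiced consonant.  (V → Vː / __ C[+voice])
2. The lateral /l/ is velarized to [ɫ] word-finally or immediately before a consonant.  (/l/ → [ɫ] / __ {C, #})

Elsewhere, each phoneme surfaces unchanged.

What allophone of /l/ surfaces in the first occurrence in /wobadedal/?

[ɫ]

/l/ (word-final): word-finally or immediately before a consonant, so rule 2 applies → [ɫ].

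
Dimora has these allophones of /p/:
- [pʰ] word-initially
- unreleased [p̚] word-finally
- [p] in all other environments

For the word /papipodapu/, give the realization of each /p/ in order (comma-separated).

[pʰ], [p], [p], [p]

Occurrence 1 (position 1): word-initially → [pʰ].
Occurrence 2 (position 3): no conditioning environment matches → elsewhere allophone [p].
Occurrence 3 (position 5): no conditioning environment matches → elsewhere allophone [p].
Occurrence 4 (position 9): no conditioning environment matches → elsewhere allophone [p].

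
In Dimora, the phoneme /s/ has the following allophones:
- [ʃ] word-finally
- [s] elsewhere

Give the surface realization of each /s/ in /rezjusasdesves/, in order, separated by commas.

[s], [s], [s], [ʃ]

Occurrence 1 (position 6): no conditioning environment matches → elsewhere allophone [s].
Occurrence 2 (position 8): no conditioning environment matches → elsewhere allophone [s].
Occurrence 3 (position 11): no conditioning environment matches → elsewhere allophone [s].
Occurrence 4 (position 14): word-finally → [ʃ].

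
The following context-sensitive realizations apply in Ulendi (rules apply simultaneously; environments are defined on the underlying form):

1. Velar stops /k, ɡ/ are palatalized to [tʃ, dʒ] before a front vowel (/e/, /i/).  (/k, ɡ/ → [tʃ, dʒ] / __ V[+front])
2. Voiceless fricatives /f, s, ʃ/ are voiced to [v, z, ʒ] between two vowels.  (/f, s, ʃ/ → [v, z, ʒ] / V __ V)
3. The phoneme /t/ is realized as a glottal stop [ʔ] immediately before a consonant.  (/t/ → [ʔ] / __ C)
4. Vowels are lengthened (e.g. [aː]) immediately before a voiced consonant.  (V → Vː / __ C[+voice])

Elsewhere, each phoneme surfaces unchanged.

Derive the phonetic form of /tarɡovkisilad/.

/t/ (word-initial): rule 3 targets it, but not immediately before a consonant → unchanged [t].
/a/ (between /t/ and /r/) occurs before a voiced consonant → [aː] by rule 4.
/ɡ/ (between /r/ and /o/) fails the environment for rule 1, so it stays [ɡ].
/o/ (between /ɡ/ and /v/): before a voiced consonant, so rule 4 applies → [oː].
/k/ — between /v/ and /i/, before a front vowel — surfaces as [tʃ] (rule 1).
/i/ (between /k/ and /s/): rule 4 targets it, but not before a voiced consonant → unchanged [i].
/s/ (between /i/ and /i/) occurs between two vowels → [z] by rule 2.
Rule 4 applies to /i/ (between /s/ and /l/: before a voiced consonant) → [iː].
/a/ — between /l/ and /d/, before a voiced consonant — surfaces as [aː] (rule 4).

[taːrɡoːvtʃiziːlaːd]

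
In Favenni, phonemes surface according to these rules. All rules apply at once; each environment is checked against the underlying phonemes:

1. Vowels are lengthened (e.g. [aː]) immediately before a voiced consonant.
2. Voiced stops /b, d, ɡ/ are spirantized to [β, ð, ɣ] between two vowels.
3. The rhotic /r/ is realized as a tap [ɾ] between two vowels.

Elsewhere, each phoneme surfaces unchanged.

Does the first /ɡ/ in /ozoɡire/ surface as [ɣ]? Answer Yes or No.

/ɡ/ — between /o/ and /i/, between two vowels — surfaces as [ɣ] (rule 2).
The actual realization is [ɣ], which matches [ɣ].

Yes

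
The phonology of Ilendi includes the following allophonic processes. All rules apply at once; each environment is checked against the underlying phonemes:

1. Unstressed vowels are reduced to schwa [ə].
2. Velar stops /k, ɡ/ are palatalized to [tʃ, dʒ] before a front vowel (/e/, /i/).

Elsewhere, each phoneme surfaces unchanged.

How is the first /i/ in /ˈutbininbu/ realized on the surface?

[ə]

/i/ (between /b/ and /n/) occurs in an unstressed syllable → [ə] by rule 1.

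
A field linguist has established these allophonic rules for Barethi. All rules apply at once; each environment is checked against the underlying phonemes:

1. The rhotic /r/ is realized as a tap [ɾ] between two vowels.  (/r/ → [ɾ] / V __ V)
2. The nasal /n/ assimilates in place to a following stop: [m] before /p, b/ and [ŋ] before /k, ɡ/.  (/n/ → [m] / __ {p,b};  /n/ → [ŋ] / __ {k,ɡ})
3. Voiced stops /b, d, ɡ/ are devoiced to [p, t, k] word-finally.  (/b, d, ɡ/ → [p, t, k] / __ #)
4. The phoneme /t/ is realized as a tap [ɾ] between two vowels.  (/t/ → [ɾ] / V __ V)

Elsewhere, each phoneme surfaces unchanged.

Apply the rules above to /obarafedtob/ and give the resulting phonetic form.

[obaɾafedtop]

/o/ — not in any rule's target class → [o].
/b/ — between /o/ and /a/; rule 3 does not apply here → [b].
/a/ — not in any rule's target class → [a].
/r/ (between /a/ and /a/) occurs between two vowels → [ɾ] by rule 1.
/a/ (between /r/ and /f/) is unaffected → [a].
/f/ (between /a/ and /e/) is unaffected → [f].
/e/ (between /f/ and /d/) is unaffected → [e].
/d/ (between /e/ and /t/) fails the environment for rule 3, so it stays [d].
/t/ (between /d/ and /o/) fails the environment for rule 4, so it stays [t].
/o/ — not in any rule's target class → [o].
/b/ (word-final) occurs word-finally → [p] by rule 3.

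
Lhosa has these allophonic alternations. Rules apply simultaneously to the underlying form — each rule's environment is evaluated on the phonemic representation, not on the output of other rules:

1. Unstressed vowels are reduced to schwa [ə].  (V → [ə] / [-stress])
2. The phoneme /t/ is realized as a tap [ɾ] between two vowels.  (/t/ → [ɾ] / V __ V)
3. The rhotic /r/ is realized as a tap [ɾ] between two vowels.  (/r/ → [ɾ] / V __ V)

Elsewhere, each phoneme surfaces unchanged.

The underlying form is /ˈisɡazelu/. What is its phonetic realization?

[ˈisɡəzələ]

/i/ — word-initial; rule 1 does not apply here → [i].
/s/ stays [s].
/ɡ/ (between /s/ and /a/): no rule targets it → [ɡ].
/a/ — between /ɡ/ and /z/, in an unstressed syllable — surfaces as [ə] (rule 1).
/z/ stays [z].
/e/ — between /z/ and /l/, in an unstressed syllable — surfaces as [ə] (rule 1).
/l/ (between /e/ and /u/) is unaffected → [l].
/u/ (word-final): in an unstressed syllable, so rule 1 applies → [ə].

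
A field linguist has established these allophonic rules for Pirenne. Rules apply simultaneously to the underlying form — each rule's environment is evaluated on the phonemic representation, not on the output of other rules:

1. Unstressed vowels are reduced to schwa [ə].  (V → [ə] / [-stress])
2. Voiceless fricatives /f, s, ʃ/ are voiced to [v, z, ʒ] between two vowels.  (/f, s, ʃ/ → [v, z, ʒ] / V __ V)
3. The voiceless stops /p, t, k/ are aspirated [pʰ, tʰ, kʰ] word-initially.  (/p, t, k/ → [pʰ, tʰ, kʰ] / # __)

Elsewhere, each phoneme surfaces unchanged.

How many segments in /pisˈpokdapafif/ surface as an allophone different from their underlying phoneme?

6

Segments that undergo a rule: /p/ → [pʰ] (rule 3); /i/ → [ə] (rule 1); /a/ → [ə] (rule 1); /a/ → [ə] (rule 1); /f/ → [v] (rule 2); /i/ → [ə] (rule 1).
All other segments surface unchanged.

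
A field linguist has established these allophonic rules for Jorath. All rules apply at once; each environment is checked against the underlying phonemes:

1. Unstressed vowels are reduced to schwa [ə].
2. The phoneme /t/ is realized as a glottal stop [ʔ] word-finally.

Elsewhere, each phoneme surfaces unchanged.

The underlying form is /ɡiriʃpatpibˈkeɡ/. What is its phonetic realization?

/i/ (between /ɡ/ and /r/) occurs in an unstressed syllable → [ə] by rule 1.
/i/ — between /r/ and /ʃ/, in an unstressed syllable — surfaces as [ə] (rule 1).
/a/ (between /p/ and /t/): in an unstressed syllable, so rule 1 applies → [ə].
/t/ — between /a/ and /p/; rule 2 does not apply here → [t].
Rule 1 applies to /i/ (between /p/ and /b/: in an unstressed syllable) → [ə].
/e/ — between /k/ and /ɡ/; rule 1 does not apply here → [e].

[ɡərəʃpətpəbˈkeɡ]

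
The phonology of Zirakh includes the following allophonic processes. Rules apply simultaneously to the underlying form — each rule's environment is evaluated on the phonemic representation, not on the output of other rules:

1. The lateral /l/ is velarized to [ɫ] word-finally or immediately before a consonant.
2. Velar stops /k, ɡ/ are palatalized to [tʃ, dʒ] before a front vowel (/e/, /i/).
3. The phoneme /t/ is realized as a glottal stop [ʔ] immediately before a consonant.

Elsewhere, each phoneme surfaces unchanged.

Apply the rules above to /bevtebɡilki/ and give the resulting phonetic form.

/t/ (between /v/ and /e/): rule 3 targets it, but not immediately before a consonant → unchanged [t].
Rule 2 applies to /ɡ/ (between /b/ and /i/: before a front vowel) → [dʒ].
/l/ (between /i/ and /k/): word-finally or immediately before a consonant, so rule 1 applies → [ɫ].
/k/ meets the environment for rule 2 (before a front vowel) → [tʃ].

[bevtebdʒiɫtʃi]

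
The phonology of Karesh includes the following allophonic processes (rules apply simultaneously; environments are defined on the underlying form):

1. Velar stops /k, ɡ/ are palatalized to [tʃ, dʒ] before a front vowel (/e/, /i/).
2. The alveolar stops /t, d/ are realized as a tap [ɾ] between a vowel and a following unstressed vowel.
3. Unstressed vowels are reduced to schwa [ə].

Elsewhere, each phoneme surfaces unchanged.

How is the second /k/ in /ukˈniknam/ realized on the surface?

[k]

/k/ (between /i/ and /n/): rule 1 targets it, but not before a front vowel → unchanged [k].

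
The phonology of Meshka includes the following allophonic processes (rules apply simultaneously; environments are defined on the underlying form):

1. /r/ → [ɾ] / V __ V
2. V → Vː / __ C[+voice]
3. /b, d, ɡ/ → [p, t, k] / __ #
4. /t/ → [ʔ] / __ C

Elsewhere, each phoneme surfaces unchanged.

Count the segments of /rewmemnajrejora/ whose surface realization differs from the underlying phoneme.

Segments that undergo a rule: /e/ → [eː] (rule 2); /e/ → [eː] (rule 2); /a/ → [aː] (rule 2); /e/ → [eː] (rule 2); /o/ → [oː] (rule 2); /r/ → [ɾ] (rule 1).
All other segments surface unchanged.

6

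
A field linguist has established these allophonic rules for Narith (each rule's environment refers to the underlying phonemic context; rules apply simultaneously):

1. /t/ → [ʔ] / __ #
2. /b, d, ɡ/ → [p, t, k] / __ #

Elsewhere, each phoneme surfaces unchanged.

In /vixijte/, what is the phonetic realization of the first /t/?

/t/ (between /j/ and /e/): rule 1 targets it, but not word-finally → unchanged [t].

[t]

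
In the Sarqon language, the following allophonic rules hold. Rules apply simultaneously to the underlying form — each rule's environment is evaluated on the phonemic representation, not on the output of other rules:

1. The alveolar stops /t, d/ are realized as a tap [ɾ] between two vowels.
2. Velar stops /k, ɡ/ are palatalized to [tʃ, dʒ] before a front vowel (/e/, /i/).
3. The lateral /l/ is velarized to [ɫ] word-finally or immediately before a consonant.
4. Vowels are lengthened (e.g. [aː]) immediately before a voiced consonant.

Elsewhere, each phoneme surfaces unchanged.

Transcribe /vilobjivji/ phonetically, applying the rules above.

/v/ (word-initial): no rule targets it → [v].
/i/ meets the environment for rule 4 (before a voiced consonant) → [iː].
/l/ (between /i/ and /o/) is in the target of rule 3 but the environment (word-finally or immediately before a consonant) is not met → [l].
/o/ (between /l/ and /b/) occurs before a voiced consonant → [oː] by rule 4.
/b/ (between /o/ and /j/) is unaffected → [b].
/j/ — not in any rule's target class → [j].
/i/ (between /j/ and /v/): before a voiced consonant, so rule 4 applies → [iː].
/v/ stays [v].
/j/ (between /v/ and /i/): no rule targets it → [j].
/i/ (word-final) is in the target of rule 4 but the environment (before a voiced consonant) is not met → [i].

[viːloːbjiːvji]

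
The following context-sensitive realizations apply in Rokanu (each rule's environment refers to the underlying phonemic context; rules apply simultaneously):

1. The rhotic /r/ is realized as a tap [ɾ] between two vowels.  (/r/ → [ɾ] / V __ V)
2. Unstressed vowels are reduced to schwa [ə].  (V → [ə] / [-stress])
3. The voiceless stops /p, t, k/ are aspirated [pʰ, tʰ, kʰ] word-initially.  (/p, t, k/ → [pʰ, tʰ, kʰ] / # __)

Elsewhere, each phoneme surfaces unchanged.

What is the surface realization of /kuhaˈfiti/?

[kʰəhəˈfitə]

/k/ — word-initial, word-initially — surfaces as [kʰ] (rule 3).
Rule 2 applies to /u/ (between /k/ and /h/: in an unstressed syllable) → [ə].
/h/ stays [h].
/a/ (between /h/ and /f/) occurs in an unstressed syllable → [ə] by rule 2.
/f/ (between /a/ and /i/) is unaffected → [f].
/i/ (between /f/ and /t/): rule 2 targets it, but not in an unstressed syllable → unchanged [i].
/t/ — between /i/ and /i/; rule 3 does not apply here → [t].
/i/ — word-final, in an unstressed syllable — surfaces as [ə] (rule 2).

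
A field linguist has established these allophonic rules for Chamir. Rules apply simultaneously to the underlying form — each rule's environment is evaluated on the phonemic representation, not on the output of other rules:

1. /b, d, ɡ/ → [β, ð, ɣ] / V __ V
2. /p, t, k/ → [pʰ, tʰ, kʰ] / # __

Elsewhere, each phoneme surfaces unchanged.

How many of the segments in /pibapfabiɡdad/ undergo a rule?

Segments that undergo a rule: /p/ → [pʰ] (rule 2); /b/ → [β] (rule 1); /b/ → [β] (rule 1).
All other segments surface unchanged.

3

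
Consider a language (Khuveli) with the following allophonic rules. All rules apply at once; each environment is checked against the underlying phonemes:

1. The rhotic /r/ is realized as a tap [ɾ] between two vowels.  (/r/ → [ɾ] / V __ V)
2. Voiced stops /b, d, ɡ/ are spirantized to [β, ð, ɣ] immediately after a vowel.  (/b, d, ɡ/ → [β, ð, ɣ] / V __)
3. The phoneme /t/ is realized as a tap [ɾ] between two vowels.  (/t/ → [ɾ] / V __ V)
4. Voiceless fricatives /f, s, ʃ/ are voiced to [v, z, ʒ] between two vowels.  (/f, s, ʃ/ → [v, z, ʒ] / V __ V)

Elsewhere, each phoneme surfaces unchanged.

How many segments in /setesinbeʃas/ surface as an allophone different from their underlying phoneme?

3

Segments that undergo a rule: /t/ → [ɾ] (rule 3); /s/ → [z] (rule 4); /ʃ/ → [ʒ] (rule 4).
All other segments surface unchanged.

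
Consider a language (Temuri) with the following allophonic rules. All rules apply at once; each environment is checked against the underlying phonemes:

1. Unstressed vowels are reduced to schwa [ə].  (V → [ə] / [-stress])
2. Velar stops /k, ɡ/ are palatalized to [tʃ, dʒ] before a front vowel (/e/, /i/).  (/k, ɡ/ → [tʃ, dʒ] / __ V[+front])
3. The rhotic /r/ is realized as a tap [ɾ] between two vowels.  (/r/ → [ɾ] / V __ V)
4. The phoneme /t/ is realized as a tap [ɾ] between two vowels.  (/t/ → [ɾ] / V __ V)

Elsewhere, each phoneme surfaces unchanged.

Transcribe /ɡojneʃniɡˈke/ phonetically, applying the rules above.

[ɡəjnəʃnəɡˈtʃe]

/ɡ/ (word-initial): rule 2 targets it, but not before a front vowel → unchanged [ɡ].
/o/ (between /ɡ/ and /j/) occurs in an unstressed syllable → [ə] by rule 1.
/j/ (between /o/ and /n/): no rule targets it → [j].
/n/ stays [n].
/e/ (between /n/ and /ʃ/) occurs in an unstressed syllable → [ə] by rule 1.
/ʃ/ (between /e/ and /n/): no rule targets it → [ʃ].
/n/ stays [n].
/i/ (between /n/ and /ɡ/) occurs in an unstressed syllable → [ə] by rule 1.
/ɡ/ — between /i/ and /k/; rule 2 does not apply here → [ɡ].
/k/ meets the environment for rule 2 (before a front vowel) → [tʃ].
/e/ (word-final) fails the environment for rule 1, so it stays [e].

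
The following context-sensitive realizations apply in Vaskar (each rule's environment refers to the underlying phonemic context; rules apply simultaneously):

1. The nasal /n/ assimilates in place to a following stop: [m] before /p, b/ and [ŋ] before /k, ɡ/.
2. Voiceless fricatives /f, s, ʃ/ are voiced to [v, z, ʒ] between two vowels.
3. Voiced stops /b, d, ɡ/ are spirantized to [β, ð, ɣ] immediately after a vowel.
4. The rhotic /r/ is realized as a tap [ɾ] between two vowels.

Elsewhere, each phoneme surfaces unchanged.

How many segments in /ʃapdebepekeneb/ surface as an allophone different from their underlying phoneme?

Segments that undergo a rule: /b/ → [β] (rule 3); /b/ → [β] (rule 3).
All other segments surface unchanged.

2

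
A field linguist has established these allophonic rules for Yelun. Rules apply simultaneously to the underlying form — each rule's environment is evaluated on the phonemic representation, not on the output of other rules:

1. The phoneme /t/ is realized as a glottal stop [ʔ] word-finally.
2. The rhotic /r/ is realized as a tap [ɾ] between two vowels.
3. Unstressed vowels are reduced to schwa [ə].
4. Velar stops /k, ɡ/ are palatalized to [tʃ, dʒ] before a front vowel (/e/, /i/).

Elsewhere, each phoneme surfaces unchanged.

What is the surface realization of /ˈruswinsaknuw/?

[ˈruswənsəknəw]

/r/ (word-initial) fails the environment for rule 2, so it stays [r].
/u/ (between /r/ and /s/) fails the environment for rule 3, so it stays [u].
/i/ — between /w/ and /n/, in an unstressed syllable — surfaces as [ə] (rule 3).
/a/ — between /s/ and /k/, in an unstressed syllable — surfaces as [ə] (rule 3).
/k/ — between /a/ and /n/; rule 4 does not apply here → [k].
/u/ meets the environment for rule 3 (in an unstressed syllable) → [ə].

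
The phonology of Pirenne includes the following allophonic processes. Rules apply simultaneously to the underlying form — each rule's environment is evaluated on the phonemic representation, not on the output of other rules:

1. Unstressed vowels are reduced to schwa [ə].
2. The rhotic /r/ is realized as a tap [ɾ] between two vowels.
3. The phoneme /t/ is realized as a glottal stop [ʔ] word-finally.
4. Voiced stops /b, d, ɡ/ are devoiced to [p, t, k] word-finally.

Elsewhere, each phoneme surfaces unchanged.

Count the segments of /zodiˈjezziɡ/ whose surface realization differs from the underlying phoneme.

4

Segments that undergo a rule: /o/ → [ə] (rule 1); /i/ → [ə] (rule 1); /i/ → [ə] (rule 1); /ɡ/ → [k] (rule 4).
All other segments surface unchanged.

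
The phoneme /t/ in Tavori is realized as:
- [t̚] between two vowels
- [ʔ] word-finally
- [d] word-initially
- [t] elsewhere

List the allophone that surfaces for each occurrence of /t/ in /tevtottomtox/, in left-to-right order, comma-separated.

[d], [t], [t], [t], [t]

Occurrence 1 (position 1): word-initially → [d].
Occurrence 2 (position 4): no conditioning environment matches → elsewhere allophone [t].
Occurrence 3 (position 6): no conditioning environment matches → elsewhere allophone [t].
Occurrence 4 (position 7): no conditioning environment matches → elsewhere allophone [t].
Occurrence 5 (position 10): no conditioning environment matches → elsewhere allophone [t].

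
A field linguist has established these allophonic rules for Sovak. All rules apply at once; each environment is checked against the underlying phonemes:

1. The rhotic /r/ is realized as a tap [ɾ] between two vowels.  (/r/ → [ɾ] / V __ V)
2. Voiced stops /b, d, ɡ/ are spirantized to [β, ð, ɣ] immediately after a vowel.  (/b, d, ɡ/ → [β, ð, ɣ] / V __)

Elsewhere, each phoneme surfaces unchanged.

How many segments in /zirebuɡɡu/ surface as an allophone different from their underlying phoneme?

3

Segments that undergo a rule: /r/ → [ɾ] (rule 1); /b/ → [β] (rule 2); /ɡ/ → [ɣ] (rule 2).
All other segments surface unchanged.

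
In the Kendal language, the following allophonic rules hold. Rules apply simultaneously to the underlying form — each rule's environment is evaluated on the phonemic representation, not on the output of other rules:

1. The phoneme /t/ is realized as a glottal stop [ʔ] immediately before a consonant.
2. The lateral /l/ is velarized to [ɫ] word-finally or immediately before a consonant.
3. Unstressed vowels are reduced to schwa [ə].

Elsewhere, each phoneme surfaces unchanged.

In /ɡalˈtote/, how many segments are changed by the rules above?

Segments that undergo a rule: /a/ → [ə] (rule 3); /l/ → [ɫ] (rule 2); /e/ → [ə] (rule 3).
All other segments surface unchanged.

3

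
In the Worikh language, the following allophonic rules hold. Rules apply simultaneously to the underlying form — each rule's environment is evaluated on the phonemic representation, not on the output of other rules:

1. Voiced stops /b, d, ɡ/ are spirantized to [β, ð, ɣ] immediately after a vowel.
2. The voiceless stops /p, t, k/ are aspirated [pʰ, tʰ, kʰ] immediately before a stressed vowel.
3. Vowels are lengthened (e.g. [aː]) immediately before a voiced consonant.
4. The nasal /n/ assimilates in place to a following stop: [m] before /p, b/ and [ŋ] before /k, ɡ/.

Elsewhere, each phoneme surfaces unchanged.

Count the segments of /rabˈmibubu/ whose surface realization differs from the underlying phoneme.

Segments that undergo a rule: /a/ → [aː] (rule 3); /b/ → [β] (rule 1); /i/ → [iː] (rule 3); /b/ → [β] (rule 1); /u/ → [uː] (rule 3); /b/ → [β] (rule 1).
All other segments surface unchanged.

6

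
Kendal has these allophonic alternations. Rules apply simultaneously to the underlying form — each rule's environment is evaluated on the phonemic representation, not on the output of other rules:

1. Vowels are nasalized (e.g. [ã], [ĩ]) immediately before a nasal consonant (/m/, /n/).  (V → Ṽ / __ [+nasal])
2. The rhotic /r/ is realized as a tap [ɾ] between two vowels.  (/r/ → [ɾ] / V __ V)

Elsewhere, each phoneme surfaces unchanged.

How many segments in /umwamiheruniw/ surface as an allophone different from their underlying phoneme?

Segments that undergo a rule: /u/ → [ũ] (rule 1); /a/ → [ã] (rule 1); /r/ → [ɾ] (rule 2); /u/ → [ũ] (rule 1).
All other segments surface unchanged.

4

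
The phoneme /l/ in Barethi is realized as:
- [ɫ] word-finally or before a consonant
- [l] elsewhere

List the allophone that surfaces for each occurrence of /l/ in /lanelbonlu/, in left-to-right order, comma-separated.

[l], [ɫ], [l]

Occurrence 1 (position 1): no conditioning environment matches → elsewhere allophone [l].
Occurrence 2 (position 5): word-finally or before a consonant → [ɫ].
Occurrence 3 (position 9): no conditioning environment matches → elsewhere allophone [l].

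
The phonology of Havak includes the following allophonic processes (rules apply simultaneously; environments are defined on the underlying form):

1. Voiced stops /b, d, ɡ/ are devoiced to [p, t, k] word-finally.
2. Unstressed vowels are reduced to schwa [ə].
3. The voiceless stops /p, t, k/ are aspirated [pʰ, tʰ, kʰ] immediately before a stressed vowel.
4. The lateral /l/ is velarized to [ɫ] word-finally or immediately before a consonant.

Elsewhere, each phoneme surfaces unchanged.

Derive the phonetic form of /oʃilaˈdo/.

[əʃələˈdo]

Rule 2 applies to /o/ (word-initial: in an unstressed syllable) → [ə].
/ʃ/ (between /o/ and /i/) is unaffected → [ʃ].
/i/ meets the environment for rule 2 (in an unstressed syllable) → [ə].
/l/ — between /i/ and /a/; rule 4 does not apply here → [l].
/a/ meets the environment for rule 2 (in an unstressed syllable) → [ə].
/d/ (between /a/ and /o/) is in the target of rule 1 but the environment (word-finally) is not met → [d].
/o/ (word-final) is in the target of rule 2 but the environment (in an unstressed syllable) is not met → [o].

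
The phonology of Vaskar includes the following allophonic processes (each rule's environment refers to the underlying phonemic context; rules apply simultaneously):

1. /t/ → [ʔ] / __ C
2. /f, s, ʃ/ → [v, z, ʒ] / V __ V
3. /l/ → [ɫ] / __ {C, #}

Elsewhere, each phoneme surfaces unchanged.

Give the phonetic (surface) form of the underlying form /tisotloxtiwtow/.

[tizoʔloxtiwtow]

/t/ — word-initial; rule 1 does not apply here → [t].
/i/ (between /t/ and /s/): no rule targets it → [i].
/s/ — between /i/ and /o/, between two vowels — surfaces as [z] (rule 2).
/o/ (between /s/ and /t/) is unaffected → [o].
/t/ — between /o/ and /l/, immediately before a consonant — surfaces as [ʔ] (rule 1).
/l/ (between /t/ and /o/): rule 3 targets it, but not word-finally or immediately before a consonant → unchanged [l].
/o/ — not in any rule's target class → [o].
/x/ (between /o/ and /t/): no rule targets it → [x].
/t/ (between /x/ and /i/) fails the environment for rule 1, so it stays [t].
/i/ stays [i].
/w/ (between /i/ and /t/): no rule targets it → [w].
/t/ (between /w/ and /o/) fails the environment for rule 1, so it stays [t].
/o/ stays [o].
/w/ stays [w].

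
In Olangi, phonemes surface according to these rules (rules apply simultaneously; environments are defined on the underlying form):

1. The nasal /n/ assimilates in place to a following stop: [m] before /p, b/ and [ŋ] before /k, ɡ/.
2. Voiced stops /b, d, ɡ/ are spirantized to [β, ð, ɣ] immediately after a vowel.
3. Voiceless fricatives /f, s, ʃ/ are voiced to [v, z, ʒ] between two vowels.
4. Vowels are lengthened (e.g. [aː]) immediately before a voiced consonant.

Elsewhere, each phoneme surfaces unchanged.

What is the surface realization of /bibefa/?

[biːβeva]

/b/ (word-initial) fails the environment for rule 2, so it stays [b].
/i/ — between /b/ and /b/, before a voiced consonant — surfaces as [iː] (rule 4).
/b/ (between /i/ and /e/) occurs immediately after a vowel → [β] by rule 2.
/e/ (between /b/ and /f/): rule 4 targets it, but not before a voiced consonant → unchanged [e].
Rule 3 applies to /f/ (between /e/ and /a/: between two vowels) → [v].
/a/ (word-final) fails the environment for rule 4, so it stays [a].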